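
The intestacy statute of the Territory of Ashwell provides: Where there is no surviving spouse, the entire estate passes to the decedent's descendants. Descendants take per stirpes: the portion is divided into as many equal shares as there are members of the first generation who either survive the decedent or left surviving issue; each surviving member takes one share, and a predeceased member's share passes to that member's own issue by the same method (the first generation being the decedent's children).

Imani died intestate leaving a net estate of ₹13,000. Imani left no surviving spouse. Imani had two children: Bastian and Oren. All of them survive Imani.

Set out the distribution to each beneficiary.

Bastian: ₹6,500; Oren: ₹6,500

The entire ₹13,000 passes to the descendants.
That amount (₹13,000) is divided into 2 shares of ₹6,500: Bastian and Oren each take ₹6,500.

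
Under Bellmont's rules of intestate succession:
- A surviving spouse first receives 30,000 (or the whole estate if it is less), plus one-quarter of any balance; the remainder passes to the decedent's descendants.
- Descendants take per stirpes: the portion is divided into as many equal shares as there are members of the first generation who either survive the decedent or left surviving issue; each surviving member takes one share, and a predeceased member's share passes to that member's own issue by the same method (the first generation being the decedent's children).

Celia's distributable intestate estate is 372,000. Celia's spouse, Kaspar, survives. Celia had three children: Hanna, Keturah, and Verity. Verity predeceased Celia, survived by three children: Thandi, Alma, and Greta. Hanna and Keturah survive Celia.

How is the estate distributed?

Kaspar first takes 30,000, leaving a balance of 342,000. Kaspar then takes one-quarter of the balance (85,500), for a total of 115,500. The remaining 256,500 passes to the descendants.
The descendants' portion (256,500) is divided into 3 shares of 85,500: Hanna and Keturah each take 85,500; Verity's 85,500 share passes to Verity's issue.
Verity's share (85,500) is divided into 3 shares of 28,500: Thandi, Alma, and Greta each take 28,500.

Kaspar: 115,500; Hanna: 85,500; Keturah: 85,500; Thandi: 28,500; Alma: 28,500; Greta: 28,500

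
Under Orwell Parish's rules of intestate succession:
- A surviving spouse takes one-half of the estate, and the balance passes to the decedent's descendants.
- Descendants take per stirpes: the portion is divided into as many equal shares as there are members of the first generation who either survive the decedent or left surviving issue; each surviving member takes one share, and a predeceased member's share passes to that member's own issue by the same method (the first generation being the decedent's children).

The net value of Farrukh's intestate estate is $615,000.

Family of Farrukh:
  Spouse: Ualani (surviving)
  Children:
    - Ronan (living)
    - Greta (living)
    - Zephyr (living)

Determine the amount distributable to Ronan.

Ronan receives $102,500.

Ualani takes one-half of $615,000 = $307,500. The remaining $307,500 passes to the descendants.
The descendants' portion ($307,500) is divided into 3 shares of $102,500: Ronan, Greta, and Zephyr each take $102,500.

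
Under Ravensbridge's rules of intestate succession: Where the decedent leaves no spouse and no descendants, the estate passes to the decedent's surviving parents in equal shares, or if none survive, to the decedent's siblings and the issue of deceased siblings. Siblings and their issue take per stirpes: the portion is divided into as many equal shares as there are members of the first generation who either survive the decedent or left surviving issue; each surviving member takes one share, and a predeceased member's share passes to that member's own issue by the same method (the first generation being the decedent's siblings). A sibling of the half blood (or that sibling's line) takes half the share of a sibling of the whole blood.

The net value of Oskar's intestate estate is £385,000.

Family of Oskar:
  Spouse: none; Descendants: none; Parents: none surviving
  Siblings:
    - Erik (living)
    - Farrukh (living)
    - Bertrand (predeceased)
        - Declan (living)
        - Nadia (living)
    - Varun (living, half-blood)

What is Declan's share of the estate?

Declan receives £55,000.

The entire £385,000 passes to the siblings and their issue.
Counting each half-blood sibling's line as half a unit, there are 7/2 units in £385,000, so one unit is £110,000. Whole-blood lines (Erik, Farrukh, and Bertrand) take £110,000 each; half-blood lines (Varun) take £55,000 each.
Bertrand's share (£110,000) is divided into 2 shares of £55,000: Declan and Nadia each take £55,000.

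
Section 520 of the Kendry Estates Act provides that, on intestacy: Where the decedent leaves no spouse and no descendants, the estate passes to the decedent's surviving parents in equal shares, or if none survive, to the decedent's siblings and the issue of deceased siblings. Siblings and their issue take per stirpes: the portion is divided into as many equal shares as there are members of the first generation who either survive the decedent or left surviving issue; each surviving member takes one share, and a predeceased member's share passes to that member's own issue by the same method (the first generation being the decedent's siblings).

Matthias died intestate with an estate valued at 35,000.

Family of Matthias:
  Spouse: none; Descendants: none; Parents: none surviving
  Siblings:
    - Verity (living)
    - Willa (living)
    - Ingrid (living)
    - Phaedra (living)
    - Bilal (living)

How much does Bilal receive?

The entire 35,000 passes to the siblings and their issue.
That amount (35,000) is divided into 5 shares of 7,000: Verity, Willa, Ingrid, Phaedra, and Bilal each take 7,000.

Bilal receives 7,000.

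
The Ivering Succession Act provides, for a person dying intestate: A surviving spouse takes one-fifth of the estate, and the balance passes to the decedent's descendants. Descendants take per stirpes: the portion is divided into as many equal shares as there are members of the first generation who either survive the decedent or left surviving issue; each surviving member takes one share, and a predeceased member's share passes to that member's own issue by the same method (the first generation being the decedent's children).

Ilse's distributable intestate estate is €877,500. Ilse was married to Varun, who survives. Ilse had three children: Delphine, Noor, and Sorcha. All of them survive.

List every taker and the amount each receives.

Varun takes one-fifth of €877,500 = €175,500. The remaining €702,000 passes to the descendants.
The descendants' portion (€702,000) is divided into 3 shares of €234,000: Delphine, Noor, and Sorcha each take €234,000.

Varun: €175,500; Delphine: €234,000; Noor: €234,000; Sorcha: €234,000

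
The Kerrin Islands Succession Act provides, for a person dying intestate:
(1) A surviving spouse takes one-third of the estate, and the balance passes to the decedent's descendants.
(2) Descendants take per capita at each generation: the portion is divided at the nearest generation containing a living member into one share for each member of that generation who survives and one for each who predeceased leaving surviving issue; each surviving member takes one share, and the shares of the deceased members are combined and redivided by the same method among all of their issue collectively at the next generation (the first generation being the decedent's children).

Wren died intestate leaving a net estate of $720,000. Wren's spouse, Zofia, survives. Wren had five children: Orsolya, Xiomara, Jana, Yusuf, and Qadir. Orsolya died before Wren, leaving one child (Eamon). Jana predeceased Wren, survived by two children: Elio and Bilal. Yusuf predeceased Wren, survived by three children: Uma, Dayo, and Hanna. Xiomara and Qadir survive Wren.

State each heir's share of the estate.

Zofia takes one-third of $720,000 = $240,000. The remaining $480,000 passes to the descendants.
The descendants' portion ($480,000) is divided at the children's generation into 5 shares of $96,000. Xiomara and Qadir each take $96,000. The 3 shares of the deceased (Orsolya, Jana, and Yusuf) are combined into a pool of $288,000.
That pool ($288,000) is divided at the grandchildren's generation equally among Eamon, Elio, Bilal, Uma, Dayo, and Hanna: $48,000 each.

Zofia: $240,000; Eamon: $48,000; Xiomara: $96,000; Elio: $48,000; Bilal: $48,000; Uma: $48,000; Dayo: $48,000; Hanna: $48,000; Qadir: $96,000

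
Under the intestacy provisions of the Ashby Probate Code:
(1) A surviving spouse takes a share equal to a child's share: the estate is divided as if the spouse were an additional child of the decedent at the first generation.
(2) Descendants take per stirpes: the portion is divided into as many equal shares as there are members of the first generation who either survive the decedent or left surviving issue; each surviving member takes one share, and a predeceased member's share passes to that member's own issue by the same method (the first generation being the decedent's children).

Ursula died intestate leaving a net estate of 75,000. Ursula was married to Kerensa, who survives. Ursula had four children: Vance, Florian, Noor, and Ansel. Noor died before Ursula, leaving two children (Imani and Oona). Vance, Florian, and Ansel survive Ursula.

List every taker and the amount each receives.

Kerensa: 15,000; Vance: 15,000; Florian: 15,000; Imani: 7,500; Oona: 7,500; Ansel: 15,000

The spouse counts as an additional share at the children's level, so there are 5 primary shares of 15,000. Kerensa takes one such share (15,000).
The children's combined portion (60,000) is divided into 4 shares of 15,000: Vance, Florian, and Ansel each take 15,000; Noor's 15,000 share passes to Noor's issue.
Noor's share (15,000) is divided into 2 shares of 7,500: Imani and Oona each take 7,500.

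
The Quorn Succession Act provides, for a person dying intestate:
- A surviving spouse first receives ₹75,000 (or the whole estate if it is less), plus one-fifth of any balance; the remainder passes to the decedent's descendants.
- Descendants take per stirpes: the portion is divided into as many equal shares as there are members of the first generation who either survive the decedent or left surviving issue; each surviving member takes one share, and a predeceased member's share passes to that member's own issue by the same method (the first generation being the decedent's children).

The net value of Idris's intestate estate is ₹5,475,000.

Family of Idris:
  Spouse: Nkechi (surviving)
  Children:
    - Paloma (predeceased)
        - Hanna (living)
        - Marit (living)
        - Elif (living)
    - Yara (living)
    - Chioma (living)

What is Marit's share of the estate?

Nkechi first takes ₹75,000, leaving a balance of ₹5,400,000. Nkechi then takes one-fifth of the balance (₹1,080,000), for a total of ₹1,155,000. The remaining ₹4,320,000 passes to the descendants.
The descendants' portion (₹4,320,000) is divided into 3 shares of ₹1,440,000: Yara and Chioma each take ₹1,440,000; Paloma's ₹1,440,000 share passes to Paloma's issue.
Paloma's share (₹1,440,000) is divided into 3 shares of ₹480,000: Hanna, Marit, and Elif each take ₹480,000.

Marit receives ₹480,000.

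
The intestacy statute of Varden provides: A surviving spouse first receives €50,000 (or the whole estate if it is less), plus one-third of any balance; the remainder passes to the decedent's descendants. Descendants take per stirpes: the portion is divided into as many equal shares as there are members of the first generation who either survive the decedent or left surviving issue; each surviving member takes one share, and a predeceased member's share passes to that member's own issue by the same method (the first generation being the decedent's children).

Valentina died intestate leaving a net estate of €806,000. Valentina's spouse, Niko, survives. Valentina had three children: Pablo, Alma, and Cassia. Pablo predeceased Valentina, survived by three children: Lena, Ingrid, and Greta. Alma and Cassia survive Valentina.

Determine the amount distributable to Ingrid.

Niko first takes €50,000, leaving a balance of €756,000. Niko then takes one-third of the balance (€252,000), for a total of €302,000. The remaining €504,000 passes to the descendants.
The descendants' portion (€504,000) is divided into 3 shares of €168,000: Alma and Cassia each take €168,000; Pablo's €168,000 share passes to Pablo's issue.
Pablo's share (€168,000) is divided into 3 shares of €56,000: Lena, Ingrid, and Greta each take €56,000.

Ingrid receives €56,000.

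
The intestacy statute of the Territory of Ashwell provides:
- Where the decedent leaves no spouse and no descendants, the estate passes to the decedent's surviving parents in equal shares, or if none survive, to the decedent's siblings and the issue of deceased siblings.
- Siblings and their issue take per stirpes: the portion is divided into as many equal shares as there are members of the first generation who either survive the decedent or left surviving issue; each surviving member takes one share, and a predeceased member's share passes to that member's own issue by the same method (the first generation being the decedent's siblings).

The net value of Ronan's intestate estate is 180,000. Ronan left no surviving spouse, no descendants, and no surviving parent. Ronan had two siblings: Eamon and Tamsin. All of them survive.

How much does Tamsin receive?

The entire 180,000 passes to the siblings and their issue.
That amount (180,000) is divided into 2 shares of 90,000: Eamon and Tamsin each take 90,000.

Tamsin receives 90,000.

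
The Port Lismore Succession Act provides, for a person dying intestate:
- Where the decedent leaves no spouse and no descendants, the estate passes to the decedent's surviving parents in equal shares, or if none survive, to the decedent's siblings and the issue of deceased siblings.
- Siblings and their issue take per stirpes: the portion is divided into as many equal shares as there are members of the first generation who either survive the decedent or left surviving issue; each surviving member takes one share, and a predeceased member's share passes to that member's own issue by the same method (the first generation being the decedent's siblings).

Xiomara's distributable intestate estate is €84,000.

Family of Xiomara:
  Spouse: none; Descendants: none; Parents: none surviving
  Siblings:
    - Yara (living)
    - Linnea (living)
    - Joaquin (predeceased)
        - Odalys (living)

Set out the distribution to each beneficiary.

Yara: €28,000; Linnea: €28,000; Odalys: €28,000

The entire €84,000 passes to the siblings and their issue.
That amount (€84,000) is divided into 3 shares of €28,000: Yara and Linnea each take €28,000; Joaquin's €28,000 share passes to Joaquin's issue.
Joaquin's share (€28,000) passes entirely to Odalys.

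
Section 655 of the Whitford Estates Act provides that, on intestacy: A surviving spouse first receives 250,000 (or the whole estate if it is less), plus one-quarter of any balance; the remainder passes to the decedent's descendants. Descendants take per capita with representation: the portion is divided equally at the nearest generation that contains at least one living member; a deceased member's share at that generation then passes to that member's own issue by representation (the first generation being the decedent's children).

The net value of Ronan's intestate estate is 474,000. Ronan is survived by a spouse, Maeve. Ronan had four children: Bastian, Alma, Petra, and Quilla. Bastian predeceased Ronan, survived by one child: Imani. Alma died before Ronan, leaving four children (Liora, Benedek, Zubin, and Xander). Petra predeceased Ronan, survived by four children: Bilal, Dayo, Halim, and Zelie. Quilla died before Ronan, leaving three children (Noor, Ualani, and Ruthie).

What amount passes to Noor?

Noor receives 14,000.

Maeve first takes 250,000, leaving a balance of 224,000. Maeve then takes one-quarter of the balance (56,000), for a total of 306,000. The remaining 168,000 passes to the descendants.
No child survives, so the initial division is made at the grandchildren's generation.
The descendants' portion (168,000) is divided into 12 shares of 14,000: Imani, Liora, Benedek, Zubin, Xander, Bilal, Dayo, Halim, Zelie, Noor, Ualani, and Ruthie each take 14,000.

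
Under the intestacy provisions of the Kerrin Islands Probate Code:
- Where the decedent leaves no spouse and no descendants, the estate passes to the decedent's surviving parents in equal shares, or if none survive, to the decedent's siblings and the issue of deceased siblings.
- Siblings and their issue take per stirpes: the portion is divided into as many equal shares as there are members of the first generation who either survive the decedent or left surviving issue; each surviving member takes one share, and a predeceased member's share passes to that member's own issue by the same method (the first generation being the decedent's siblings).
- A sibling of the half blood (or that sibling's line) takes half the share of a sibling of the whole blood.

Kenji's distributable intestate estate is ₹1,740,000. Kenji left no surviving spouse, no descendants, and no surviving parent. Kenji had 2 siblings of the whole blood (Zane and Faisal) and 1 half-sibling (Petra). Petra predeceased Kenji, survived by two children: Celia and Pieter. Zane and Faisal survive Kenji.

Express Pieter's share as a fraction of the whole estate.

Pieter receives 1/10 of the estate.

The entire ₹1,740,000 passes to the siblings and their issue.
Counting each half-blood sibling's line as half a unit, there are 5/2 units in ₹1,740,000, so one unit is ₹696,000. Whole-blood lines (Zane and Faisal) take ₹696,000 each; half-blood lines (Petra) take ₹348,000 each.
Petra's share (₹348,000) is divided into 2 shares of ₹174,000: Celia and Pieter each take ₹174,000.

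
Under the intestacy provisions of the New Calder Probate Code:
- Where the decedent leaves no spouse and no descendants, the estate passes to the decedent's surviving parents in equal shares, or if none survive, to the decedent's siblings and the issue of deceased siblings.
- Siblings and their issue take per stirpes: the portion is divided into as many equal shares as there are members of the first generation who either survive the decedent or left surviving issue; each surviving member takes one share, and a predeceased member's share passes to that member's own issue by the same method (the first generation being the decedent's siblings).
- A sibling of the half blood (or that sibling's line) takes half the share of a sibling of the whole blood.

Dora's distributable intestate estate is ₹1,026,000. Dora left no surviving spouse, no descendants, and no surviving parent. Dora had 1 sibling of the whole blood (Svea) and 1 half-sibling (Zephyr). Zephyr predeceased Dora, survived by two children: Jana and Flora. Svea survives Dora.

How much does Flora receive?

The entire ₹1,026,000 passes to the siblings and their issue.
Counting each half-blood sibling's line as half a unit, there are 3/2 units in ₹1,026,000, so one unit is ₹684,000. Whole-blood lines (Svea) take ₹684,000 each; half-blood lines (Zephyr) take ₹342,000 each.
Zephyr's share (₹342,000) is divided into 2 shares of ₹171,000: Jana and Flora each take ₹171,000.

Flora receives ₹171,000.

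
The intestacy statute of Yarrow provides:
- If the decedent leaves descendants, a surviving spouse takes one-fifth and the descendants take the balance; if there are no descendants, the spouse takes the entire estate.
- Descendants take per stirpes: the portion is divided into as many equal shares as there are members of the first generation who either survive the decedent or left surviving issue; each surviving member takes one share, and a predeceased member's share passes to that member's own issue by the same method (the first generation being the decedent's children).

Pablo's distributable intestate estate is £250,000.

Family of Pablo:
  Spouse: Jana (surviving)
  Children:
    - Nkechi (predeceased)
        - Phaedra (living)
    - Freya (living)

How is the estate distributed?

Jana: £50,000; Phaedra: £100,000; Freya: £100,000

Jana takes one-fifth of £250,000 = £50,000. The remaining £200,000 passes to the descendants.
The descendants' portion (£200,000) is divided into 2 shares of £100,000: Freya takes £100,000; Nkechi's £100,000 share passes to Nkechi's issue.
Nkechi's share (£100,000) passes entirely to Phaedra.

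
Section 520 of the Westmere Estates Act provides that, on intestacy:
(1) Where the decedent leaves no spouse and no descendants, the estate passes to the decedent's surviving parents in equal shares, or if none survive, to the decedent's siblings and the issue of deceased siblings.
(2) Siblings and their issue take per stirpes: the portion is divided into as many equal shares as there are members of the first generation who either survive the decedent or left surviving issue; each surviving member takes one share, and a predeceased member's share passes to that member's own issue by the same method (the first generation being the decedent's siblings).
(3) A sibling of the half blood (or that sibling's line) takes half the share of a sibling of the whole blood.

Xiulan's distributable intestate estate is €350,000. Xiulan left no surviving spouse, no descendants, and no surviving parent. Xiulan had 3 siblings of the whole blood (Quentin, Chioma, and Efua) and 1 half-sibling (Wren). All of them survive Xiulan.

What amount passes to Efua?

Efua receives €100,000.

The entire €350,000 passes to the siblings and their issue.
Counting each half-blood sibling's line as half a unit, there are 7/2 units in €350,000, so one unit is €100,000. Whole-blood lines (Quentin, Chioma, and Efua) take €100,000 each; half-blood lines (Wren) take €50,000 each.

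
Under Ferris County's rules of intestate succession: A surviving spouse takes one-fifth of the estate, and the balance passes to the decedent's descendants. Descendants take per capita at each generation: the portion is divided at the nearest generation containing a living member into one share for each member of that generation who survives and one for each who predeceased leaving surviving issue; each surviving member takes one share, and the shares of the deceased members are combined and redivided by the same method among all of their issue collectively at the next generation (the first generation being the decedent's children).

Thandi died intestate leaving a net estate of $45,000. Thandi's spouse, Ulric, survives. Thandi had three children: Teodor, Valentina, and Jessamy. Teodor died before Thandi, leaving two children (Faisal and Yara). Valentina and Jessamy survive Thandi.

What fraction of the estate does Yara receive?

Yara receives 2/15 of the estate.

Ulric takes one-fifth of $45,000 = $9,000. The remaining $36,000 passes to the descendants.
The descendants' portion ($36,000) is divided at the children's generation into 3 shares of $12,000. Valentina and Jessamy each take $12,000. The remaining share for the deceased Teodor ($12,000) is carried to the next generation.
That pool ($12,000) is divided at the grandchildren's generation equally among Faisal and Yara: $6,000 each.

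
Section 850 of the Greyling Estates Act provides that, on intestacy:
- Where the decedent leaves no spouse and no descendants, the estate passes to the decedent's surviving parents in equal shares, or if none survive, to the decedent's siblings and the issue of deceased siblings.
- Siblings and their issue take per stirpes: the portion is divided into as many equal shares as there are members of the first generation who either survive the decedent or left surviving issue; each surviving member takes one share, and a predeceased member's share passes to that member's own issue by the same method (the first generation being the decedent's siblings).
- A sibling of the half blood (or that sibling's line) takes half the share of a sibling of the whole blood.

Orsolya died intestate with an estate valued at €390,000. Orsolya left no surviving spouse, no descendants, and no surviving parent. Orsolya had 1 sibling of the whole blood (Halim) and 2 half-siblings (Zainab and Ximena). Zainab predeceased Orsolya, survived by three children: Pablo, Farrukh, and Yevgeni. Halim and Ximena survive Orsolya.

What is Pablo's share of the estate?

Pablo receives €32,500.

The entire €390,000 passes to the siblings and their issue.
Counting each half-blood sibling's line as half a unit, there are 2 units in €390,000, so one unit is €195,000. Whole-blood lines (Halim) take €195,000 each; half-blood lines (Zainab and Ximena) take €97,500 each.
Zainab's share (€97,500) is divided into 3 shares of €32,500: Pablo, Farrukh, and Yevgeni each take €32,500.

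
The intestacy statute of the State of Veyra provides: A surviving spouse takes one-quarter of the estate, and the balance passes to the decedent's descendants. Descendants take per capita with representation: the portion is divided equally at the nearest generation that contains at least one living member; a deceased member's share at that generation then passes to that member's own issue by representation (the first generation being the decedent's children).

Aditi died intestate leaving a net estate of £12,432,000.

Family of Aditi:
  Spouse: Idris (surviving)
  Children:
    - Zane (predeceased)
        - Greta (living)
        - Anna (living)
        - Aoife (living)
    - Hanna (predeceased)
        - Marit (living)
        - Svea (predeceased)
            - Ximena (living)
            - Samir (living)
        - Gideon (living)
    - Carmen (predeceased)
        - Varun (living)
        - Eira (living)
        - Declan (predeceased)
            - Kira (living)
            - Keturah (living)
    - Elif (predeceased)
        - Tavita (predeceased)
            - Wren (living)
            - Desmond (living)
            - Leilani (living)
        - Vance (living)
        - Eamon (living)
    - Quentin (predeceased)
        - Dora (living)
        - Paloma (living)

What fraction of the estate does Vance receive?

Vance receives 3/56 of the estate.

Idris takes one-quarter of £12,432,000 = £3,108,000. The remaining £9,324,000 passes to the descendants.
No child survives, so the initial division is made at the grandchildren's generation.
The descendants' portion (£9,324,000) is divided into 14 shares of £666,000: Greta, Anna, Aoife, Marit, Gideon, Varun, Eira, Vance, Eamon, Dora, and Paloma each take £666,000; Svea's £666,000 share passes to Svea's issue; Declan's £666,000 share passes to Declan's issue; Tavita's £666,000 share passes to Tavita's issue.
Svea's share (£666,000) is divided into 2 shares of £333,000: Ximena and Samir each take £333,000.
Declan's share (£666,000) is divided into 2 shares of £333,000: Kira and Keturah each take £333,000.
Tavita's share (£666,000) is divided into 3 shares of £222,000: Wren, Desmond, and Leilani each take £222,000.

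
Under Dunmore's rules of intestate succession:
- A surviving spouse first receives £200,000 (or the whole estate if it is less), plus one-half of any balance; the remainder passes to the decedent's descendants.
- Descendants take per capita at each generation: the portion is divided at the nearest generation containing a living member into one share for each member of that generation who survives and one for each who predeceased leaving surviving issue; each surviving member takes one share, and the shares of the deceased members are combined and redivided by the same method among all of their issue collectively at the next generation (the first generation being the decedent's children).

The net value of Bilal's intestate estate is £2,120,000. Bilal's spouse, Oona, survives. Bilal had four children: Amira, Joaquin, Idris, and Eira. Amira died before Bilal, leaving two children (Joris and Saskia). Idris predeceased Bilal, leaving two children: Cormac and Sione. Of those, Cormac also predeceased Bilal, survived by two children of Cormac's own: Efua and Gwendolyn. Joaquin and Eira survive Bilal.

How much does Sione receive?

Oona first takes £200,000, leaving a balance of £1,920,000. Oona then takes one-half of the balance (£960,000), for a total of £1,160,000. The remaining £960,000 passes to the descendants.
The descendants' portion (£960,000) is divided at the children's generation into 4 shares of £240,000. Joaquin and Eira each take £240,000. The 2 shares of the deceased (Amira and Idris) are combined into a pool of £480,000.
That pool (£480,000) is divided at the grandchildren's generation into 4 shares of £120,000. Joris, Saskia, and Sione each take £120,000. The remaining share for the deceased Cormac (£120,000) is carried to the next generation.
That pool (£120,000) is divided at the great-grandchildren's generation equally among Efua and Gwendolyn: £60,000 each.

Sione receives £120,000.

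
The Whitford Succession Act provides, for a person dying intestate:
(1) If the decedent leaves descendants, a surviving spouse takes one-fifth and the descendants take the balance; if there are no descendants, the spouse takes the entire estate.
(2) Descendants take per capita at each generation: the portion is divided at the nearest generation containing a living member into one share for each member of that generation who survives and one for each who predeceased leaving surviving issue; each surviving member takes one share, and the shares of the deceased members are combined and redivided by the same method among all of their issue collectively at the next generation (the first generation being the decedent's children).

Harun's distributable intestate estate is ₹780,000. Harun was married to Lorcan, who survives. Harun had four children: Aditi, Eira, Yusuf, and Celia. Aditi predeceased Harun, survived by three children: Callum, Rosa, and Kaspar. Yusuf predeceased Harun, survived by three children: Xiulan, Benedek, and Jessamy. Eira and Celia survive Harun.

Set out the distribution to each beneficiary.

Lorcan takes one-fifth of ₹780,000 = ₹156,000. The remaining ₹624,000 passes to the descendants.
The descendants' portion (₹624,000) is divided at the children's generation into 4 shares of ₹156,000. Eira and Celia each take ₹156,000. The 2 shares of the deceased (Aditi and Yusuf) are combined into a pool of ₹312,000.
That pool (₹312,000) is divided at the grandchildren's generation equally among Callum, Rosa, Kaspar, Xiulan, Benedek, and Jessamy: ₹52,000 each.

Lorcan: ₹156,000; Callum: ₹52,000; Rosa: ₹52,000; Kaspar: ₹52,000; Eira: ₹156,000; Xiulan: ₹52,000; Benedek: ₹52,000; Jessamy: ₹52,000; Celia: ₹156,000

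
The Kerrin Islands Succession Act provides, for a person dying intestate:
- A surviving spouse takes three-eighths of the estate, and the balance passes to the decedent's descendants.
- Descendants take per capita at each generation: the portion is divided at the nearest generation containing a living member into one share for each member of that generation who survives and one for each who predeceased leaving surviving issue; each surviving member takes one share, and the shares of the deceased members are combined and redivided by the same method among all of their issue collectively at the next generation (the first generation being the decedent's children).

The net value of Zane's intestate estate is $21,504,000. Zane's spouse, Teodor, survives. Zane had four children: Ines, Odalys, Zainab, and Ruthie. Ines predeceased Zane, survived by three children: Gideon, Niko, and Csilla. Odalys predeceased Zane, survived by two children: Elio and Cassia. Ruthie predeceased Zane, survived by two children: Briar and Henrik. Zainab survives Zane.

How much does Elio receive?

Teodor takes three-eighths of $21,504,000 = $8,064,000. The remaining $13,440,000 passes to the descendants.
The descendants' portion ($13,440,000) is divided at the children's generation into 4 shares of $3,360,000. Zainab takes $3,360,000. The 3 shares of the deceased (Ines, Odalys, and Ruthie) are combined into a pool of $10,080,000.
That pool ($10,080,000) is divided at the grandchildren's generation equally among Gideon, Niko, Csilla, Elio, Cassia, Briar, and Henrik: $1,440,000 each.

Elio receives $1,440,000.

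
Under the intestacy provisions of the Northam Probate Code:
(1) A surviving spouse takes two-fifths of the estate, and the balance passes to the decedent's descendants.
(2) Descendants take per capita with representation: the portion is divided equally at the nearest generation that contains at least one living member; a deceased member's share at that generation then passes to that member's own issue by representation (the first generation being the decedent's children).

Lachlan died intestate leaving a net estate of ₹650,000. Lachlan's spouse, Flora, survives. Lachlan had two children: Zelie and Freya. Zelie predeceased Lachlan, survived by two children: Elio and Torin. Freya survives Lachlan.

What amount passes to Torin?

Flora takes two-fifths of ₹650,000 = ₹260,000. The remaining ₹390,000 passes to the descendants.
The descendants' portion (₹390,000) is divided into 2 shares of ₹195,000: Freya takes ₹195,000; Zelie's ₹195,000 share passes to Zelie's issue.
Zelie's share (₹195,000) is divided into 2 shares of ₹97,500: Elio and Torin each take ₹97,500.

Torin receives ₹97,500.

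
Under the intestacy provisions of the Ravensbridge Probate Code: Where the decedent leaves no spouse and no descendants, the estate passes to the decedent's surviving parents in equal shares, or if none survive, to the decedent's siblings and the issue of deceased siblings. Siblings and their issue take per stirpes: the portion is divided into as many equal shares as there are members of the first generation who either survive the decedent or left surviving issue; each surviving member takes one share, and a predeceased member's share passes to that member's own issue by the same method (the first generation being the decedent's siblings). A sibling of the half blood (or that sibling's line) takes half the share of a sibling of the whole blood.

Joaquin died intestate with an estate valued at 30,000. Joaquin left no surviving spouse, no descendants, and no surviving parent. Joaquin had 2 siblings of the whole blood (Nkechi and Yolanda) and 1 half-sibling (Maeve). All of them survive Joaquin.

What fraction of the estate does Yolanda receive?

Yolanda receives 2/5 of the estate.

The entire 30,000 passes to the siblings and their issue.
Counting each half-blood sibling's line as half a unit, there are 5/2 units in 30,000, so one unit is 12,000. Whole-blood lines (Nkechi and Yolanda) take 12,000 each; half-blood lines (Maeve) take 6,000 each.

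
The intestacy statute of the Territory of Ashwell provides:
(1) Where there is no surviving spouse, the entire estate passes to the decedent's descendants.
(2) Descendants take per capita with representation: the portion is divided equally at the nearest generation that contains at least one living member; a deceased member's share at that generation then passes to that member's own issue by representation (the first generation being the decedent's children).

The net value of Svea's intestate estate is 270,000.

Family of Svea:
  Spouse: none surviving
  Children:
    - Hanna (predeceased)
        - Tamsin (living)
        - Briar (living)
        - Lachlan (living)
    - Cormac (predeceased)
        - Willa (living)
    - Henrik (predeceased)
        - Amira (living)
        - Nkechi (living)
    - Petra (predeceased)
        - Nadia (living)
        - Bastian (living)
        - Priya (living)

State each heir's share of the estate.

The entire 270,000 passes to the descendants.
No child survives, so the initial division is made at the grandchildren's generation.
That amount (270,000) is divided into 9 shares of 30,000: Tamsin, Briar, Lachlan, Willa, Amira, Nkechi, Nadia, Bastian, and Priya each take 30,000.

Tamsin: 30,000; Briar: 30,000; Lachlan: 30,000; Willa: 30,000; Amira: 30,000; Nkechi: 30,000; Nadia: 30,000; Bastian: 30,000; Priya: 30,000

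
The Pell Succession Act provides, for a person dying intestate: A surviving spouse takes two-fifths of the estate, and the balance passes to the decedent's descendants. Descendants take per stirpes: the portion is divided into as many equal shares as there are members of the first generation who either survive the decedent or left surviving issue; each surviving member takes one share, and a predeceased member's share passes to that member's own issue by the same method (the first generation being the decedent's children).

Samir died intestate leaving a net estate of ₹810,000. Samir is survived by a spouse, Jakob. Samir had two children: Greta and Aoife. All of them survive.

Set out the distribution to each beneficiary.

Jakob takes two-fifths of ₹810,000 = ₹324,000. The remaining ₹486,000 passes to the descendants.
The descendants' portion (₹486,000) is divided into 2 shares of ₹243,000: Greta and Aoife each take ₹243,000.

Jakob: ₹324,000; Greta: ₹243,000; Aoife: ₹243,000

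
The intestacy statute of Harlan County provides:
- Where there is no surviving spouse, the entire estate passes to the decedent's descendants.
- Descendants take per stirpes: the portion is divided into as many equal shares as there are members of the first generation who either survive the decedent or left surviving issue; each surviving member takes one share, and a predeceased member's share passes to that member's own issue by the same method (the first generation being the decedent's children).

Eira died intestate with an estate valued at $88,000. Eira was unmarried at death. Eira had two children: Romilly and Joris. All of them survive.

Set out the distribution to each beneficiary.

Romilly: $44,000; Joris: $44,000

The entire $88,000 passes to the descendants.
That amount ($88,000) is divided into 2 shares of $44,000: Romilly and Joris each take $44,000.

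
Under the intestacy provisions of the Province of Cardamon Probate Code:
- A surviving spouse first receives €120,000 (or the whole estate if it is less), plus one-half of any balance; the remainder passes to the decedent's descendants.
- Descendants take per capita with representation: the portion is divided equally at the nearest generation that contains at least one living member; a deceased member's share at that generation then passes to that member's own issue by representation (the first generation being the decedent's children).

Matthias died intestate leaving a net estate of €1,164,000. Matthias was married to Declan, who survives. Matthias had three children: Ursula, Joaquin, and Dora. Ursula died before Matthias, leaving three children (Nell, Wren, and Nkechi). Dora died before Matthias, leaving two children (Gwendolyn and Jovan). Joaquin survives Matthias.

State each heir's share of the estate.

Declan first takes €120,000, leaving a balance of €1,044,000. Declan then takes one-half of the balance (€522,000), for a total of €642,000. The remaining €522,000 passes to the descendants.
The descendants' portion (€522,000) is divided into 3 shares of €174,000: Joaquin takes €174,000; Ursula's €174,000 share passes to Ursula's issue; Dora's €174,000 share passes to Dora's issue.
Ursula's share (€174,000) is divided into 3 shares of €58,000: Nell, Wren, and Nkechi each take €58,000.
Dora's share (€174,000) is divided into 2 shares of €87,000: Gwendolyn and Jovan each take €87,000.

Declan: €642,000; Nell: €58,000; Wren: €58,000; Nkechi: €58,000; Joaquin: €174,000; Gwendolyn: €87,000; Jovan: €87,000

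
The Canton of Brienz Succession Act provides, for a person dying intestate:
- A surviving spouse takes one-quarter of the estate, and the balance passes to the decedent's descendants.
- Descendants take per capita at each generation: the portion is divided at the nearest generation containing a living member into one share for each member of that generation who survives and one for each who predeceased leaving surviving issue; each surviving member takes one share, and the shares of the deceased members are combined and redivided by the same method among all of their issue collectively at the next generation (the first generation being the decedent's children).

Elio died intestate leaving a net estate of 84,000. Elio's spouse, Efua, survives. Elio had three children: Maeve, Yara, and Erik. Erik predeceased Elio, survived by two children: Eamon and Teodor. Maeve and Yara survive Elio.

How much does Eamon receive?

Eamon receives 10,500.

Efua takes one-quarter of 84,000 = 21,000. The remaining 63,000 passes to the descendants.
The descendants' portion (63,000) is divided at the children's generation into 3 shares of 21,000. Maeve and Yara each take 21,000. The remaining share for the deceased Erik (21,000) is carried to the next generation.
That pool (21,000) is divided at the grandchildren's generation equally among Eamon and Teodor: 10,500 each.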